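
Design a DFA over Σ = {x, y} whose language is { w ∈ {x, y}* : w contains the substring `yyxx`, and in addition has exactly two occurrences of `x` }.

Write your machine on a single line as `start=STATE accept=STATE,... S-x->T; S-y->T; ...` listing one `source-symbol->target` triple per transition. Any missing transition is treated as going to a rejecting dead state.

start=A; accept=N; A-x->B; A-y->C; B-x->D; B-y->E; C-x->B; C-y->F; D-x->G; D-y->H; E-x->D; E-y->I; F-x->J; F-y->F; G-x->G; G-y->K; H-x->G; H-y->L; I-x->M; I-y->I; J-x->N; J-y->E; K-x->G; K-y->O; L-x->P; L-y->L; M-x->Q; M-y->H; N-x->Q; N-y->N; O-x->P; O-y->O; P-x->Q; P-y->K; Q-x->Q; Q-y->Q

Run two small machines in parallel and take their product. One (5 states) tracks whether and how much of `yyxx` has been seen; the other (4 states) tracks the count of `x`s, saturating at 3. Each combined state is a pair, one component from each; accept when both components accept.
A 17-state machine:
       x  y 
>  A   B  C 
   B   D  E 
   C   B  F 
   D   G  H 
   E   D  I 
   F   J  F 
   G   G  K 
   H   G  L 
   I   M  I 
   J   N  E 
   K   G  O 
   L   P  L 
   M   Q  H 
 * N   Q  N 
   O   P  O 
   P   Q  K 
   Q   Q  Q 
(> = start, * = accepting)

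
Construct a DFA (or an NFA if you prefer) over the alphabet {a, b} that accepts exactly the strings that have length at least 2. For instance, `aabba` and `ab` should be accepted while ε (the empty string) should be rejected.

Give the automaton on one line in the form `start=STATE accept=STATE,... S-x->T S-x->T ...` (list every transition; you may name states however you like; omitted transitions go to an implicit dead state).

start=s0 accept=s2,s3 s0-a->s1 s0-b->s1 s1-a->s2 s1-b->s2 s2-a->s3 s2-b->s3 s3-a->s3 s3-b->s3

Count input length up to 3: every symbol moves from s0 toward s3, which means 'more than 2' and absorbs. Accept from {s2, s3}.
A 4-state machine:
        a   b  
>  s0   s1  s1 
   s1   s2  s2 
 * s2   s3  s3 
 * s3   s3  s3 
(> = start, * = accepting)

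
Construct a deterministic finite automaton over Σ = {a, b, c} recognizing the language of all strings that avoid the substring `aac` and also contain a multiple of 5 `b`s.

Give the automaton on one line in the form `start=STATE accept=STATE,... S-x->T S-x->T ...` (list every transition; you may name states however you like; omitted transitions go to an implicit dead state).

Run two small machines in parallel and take their product. One (4 states) tracks partial matches of the forbidden pattern `aac`; the other (5 states) tracks the count of `b`s modulo 5. Each combined state is a pair, one component from each; accept when both components accept.
20 states suffice.
          a    b    c  
>* q0     q1   q2   q0 
 * q1     q3   q2   q0 
   q2     q4   q5   q2 
 * q3     q3   q2   q6 
   q4     q7   q5   q2 
   q5     q8   q9   q5 
   q6     q6  q10   q6 
   q7     q7   q5  q10 
   q8    q11   q9   q5 
   q9    q12  q13   q9 
   q10   q10  q14  q10 
   q11   q11   q9  q14 
   q12   q15  q13   q9 
   q13   q16   q0  q13 
   q14   q14  q17  q14 
   q15   q15  q13  q17 
   q16   q18   q0  q13 
   q17   q17  q19  q17 
   q18   q18   q0  q19 
   q19   q19   q6  q19 
(> = start, * = accepting)

start=q0 accept=q0,q1,q3 q0-a->q1 q0-b->q2 q0-c->q0 q1-a->q3 q1-b->q2 q1-c->q0 q2-a->q4 q2-b->q5 q2-c->q2 q3-a->q3 q3-b->q2 q3-c->q6 q4-a->q7 q4-b->q5 q4-c->q2 q5-a->q8 q5-b->q9 q5-c->q5 q6-a->q6 q6-b->q10 q6-c->q6 q7-a->q7 q7-b->q5 q7-c->q10 q8-a->q11 q8-b->q9 q8-c->q5 q9-a->q12 q9-b->q13 q9-c->q9 q10-a->q10 q10-b->q14 q10-c->q10 q11-a->q11 q11-b->q9 q11-c->q14 q12-a->q15 q12-b->q13 q12-c->q9 q13-a->q16 q13-b->q0 q13-c->q13 q14-a->q14 q14-b->q17 q14-c->q14 q15-a->q15 q15-b->q13 q15-c->q17 q16-a->q18 q16-b->q0 q16-c->q13 q17-a->q17 q17-b->q19 q17-c->q17 q18-a->q18 q18-b->q0 q18-c->q19 q19-a->q19 q19-b->q6 q19-c->q19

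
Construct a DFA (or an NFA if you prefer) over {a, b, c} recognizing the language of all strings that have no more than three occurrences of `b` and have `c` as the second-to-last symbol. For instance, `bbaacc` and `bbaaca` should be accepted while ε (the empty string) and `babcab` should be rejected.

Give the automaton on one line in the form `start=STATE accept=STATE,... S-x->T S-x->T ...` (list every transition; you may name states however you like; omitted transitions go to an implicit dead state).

Handle the two conditions separately and then intersect. One (5 states) tracks the count of `b`s, saturating at 4; the other (13 states) tracks the last 2 symbols read. Each combined state is a pair, one component from each; accept when both components accept. Equivalent product states are then merged.
A 17-state machine:
          a    b    c  
>  q0     q0   q1   q2 
   q1     q1   q3   q4 
   q2     q5   q6   q7 
   q3     q3   q8   q9 
   q4     q6  q10  q11 
 * q5     q0   q1   q2 
 * q6     q1   q3   q4 
 * q7     q5   q6   q7 
   q8     q8  q12  q13 
   q9    q10  q14  q15 
 * q10    q3   q8   q9 
 * q11    q6  q10  q11 
   q12   q12  q12  q12 
   q13   q14  q12  q16 
 * q14    q8  q12  q13 
 * q15   q10  q14  q15 
 * q16   q14  q12  q16 
(> = start, * = accepting)

start=q0 accept=q5,q6,q7,q10,q11,q14,q15,q16 q0-a->q0 q0-b->q1 q0-c->q2 q1-a->q1 q1-b->q3 q1-c->q4 q2-a->q5 q2-b->q6 q2-c->q7 q3-a->q3 q3-b->q8 q3-c->q9 q4-a->q6 q4-b->q10 q4-c->q11 q5-a->q0 q5-b->q1 q5-c->q2 q6-a->q1 q6-b->q3 q6-c->q4 q7-a->q5 q7-b->q6 q7-c->q7 q8-a->q8 q8-b->q12 q8-c->q13 q9-a->q10 q9-b->q14 q9-c->q15 q10-a->q3 q10-b->q8 q10-c->q9 q11-a->q6 q11-b->q10 q11-c->q11 q12-a->q12 q12-b->q12 q12-c->q12 q13-a->q14 q13-b->q12 q13-c->q16 q14-a->q8 q14-b->q12 q14-c->q13 q15-a->q10 q15-b->q14 q15-c->q15 q16-a->q14 q16-b->q12 q16-c->q16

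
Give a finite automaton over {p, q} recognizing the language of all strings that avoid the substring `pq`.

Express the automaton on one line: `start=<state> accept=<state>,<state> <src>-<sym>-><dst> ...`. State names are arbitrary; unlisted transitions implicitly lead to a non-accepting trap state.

start=S0 accept=S0,S1 S0-p->S1 S0-q->S0 S1-p->S1 S1-q->S2 S2-p->S2 S2-q->S2

Track partial matches of the forbidden pattern `pq`. State S2 is a dead state reached once `pq` has occurred; every other state accepts. S0 means no part of `pq` is currently matched.
3 states suffice.
        p   q  
>* S0   S1  S0 
 * S1   S1  S2 
   S2   S2  S2 
(> = start, * = accepting)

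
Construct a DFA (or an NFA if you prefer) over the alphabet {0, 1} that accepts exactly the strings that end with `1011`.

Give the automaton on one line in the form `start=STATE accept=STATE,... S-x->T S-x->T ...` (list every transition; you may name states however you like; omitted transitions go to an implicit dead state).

Let each state record the length of the longest suffix of the input read so far that is also a prefix of `1011`. S1 means the last symbol is `1`; S2 means the last 2 symbols are `10`; S3 means the last 3 symbols are `101`; S4 means the last 4 symbols are `1011`. Accept only at S4, where the string currently ends in `1011`.
        0   1  
>  S0   S0  S1 
   S1   S2  S1 
   S2   S0  S3 
   S3   S2  S4 
 * S4   S2  S1 
(> = start, * = accepting)

start=S0 accept=S4 S0-0->S0 S0-1->S1 S1-0->S2 S1-1->S1 S2-0->S0 S2-1->S3 S3-0->S2 S3-1->S4 S4-0->S2 S4-1->S1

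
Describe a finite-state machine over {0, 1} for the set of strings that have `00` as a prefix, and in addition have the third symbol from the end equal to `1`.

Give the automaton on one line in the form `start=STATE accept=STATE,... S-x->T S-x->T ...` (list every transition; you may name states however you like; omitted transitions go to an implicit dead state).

Run two small machines in parallel and take their product. One (4 states) tracks whether the input so far still matches the prefix `00`; the other (15 states) tracks the last 3 symbols read. Each combined state is a pair, one component from each; accept when both components accept. Equivalent product states are then merged.
An 11-state machine:
          0    1  
>  S0     S1   S2 
   S1     S3   S2 
   S2     S2   S2 
   S3     S3   S4 
   S4     S5   S6 
   S5     S7   S8 
   S6     S9  S10 
 * S7     S3   S4 
 * S8     S5   S6 
 * S9     S7   S8 
 * S10    S9  S10 
(> = start, * = accepting)

start=S0 accept=S7,S8,S9,S10 S0-0->S1 S0-1->S2 S1-0->S3 S1-1->S2 S2-0->S2 S2-1->S2 S3-0->S3 S3-1->S4 S4-0->S5 S4-1->S6 S5-0->S7 S5-1->S8 S6-0->S9 S6-1->S10 S7-0->S3 S7-1->S4 S8-0->S5 S8-1->S6 S9-0->S7 S9-1->S8 S10-0->S9 S10-1->S10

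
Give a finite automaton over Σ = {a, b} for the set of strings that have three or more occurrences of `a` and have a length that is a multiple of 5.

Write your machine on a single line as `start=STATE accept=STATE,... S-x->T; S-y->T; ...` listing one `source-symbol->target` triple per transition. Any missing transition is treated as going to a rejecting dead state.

Handle the two conditions separately and then intersect. The first has 5 states tracking the count of `a`s, saturating at 4; the second has 5 states tracking the input length modulo 5. A product state is a pair (one from each), accepting exactly when both do. Minimizing collapses redundant product states.
          a    b  
>  s0     s1   s2 
   s1     s3   s4 
   s2     s4   s5 
   s3     s6   s7 
   s4     s7   s8 
   s5     s8   s9 
   s6    s10  s10 
   s7    s10  s11 
   s8    s11  s12 
   s9    s12  s13 
   s10   s14  s14 
   s11   s14  s15 
   s12   s15  s16 
   s13   s16   s0 
 * s14   s17  s17 
   s15   s17  s18 
   s16   s18   s1 
   s17   s19  s19 
   s18   s19   s3 
   s19    s6   s6 
(> = start, * = accepting)

start=s0; accept=s14; s0-a->s1; s0-b->s2; s1-a->s3; s1-b->s4; s2-a->s4; s2-b->s5; s3-a->s6; s3-b->s7; s4-a->s7; s4-b->s8; s5-a->s8; s5-b->s9; s6-a->s10; s6-b->s10; s7-a->s10; s7-b->s11; s8-a->s11; s8-b->s12; s9-a->s12; s9-b->s13; s10-a->s14; s10-b->s14; s11-a->s14; s11-b->s15; s12-a->s15; s12-b->s16; s13-a->s16; s13-b->s0; s14-a->s17; s14-b->s17; s15-a->s17; s15-b->s18; s16-a->s18; s16-b->s1; s17-a->s19; s17-b->s19; s18-a->s19; s18-b->s3; s19-a->s6; s19-b->s6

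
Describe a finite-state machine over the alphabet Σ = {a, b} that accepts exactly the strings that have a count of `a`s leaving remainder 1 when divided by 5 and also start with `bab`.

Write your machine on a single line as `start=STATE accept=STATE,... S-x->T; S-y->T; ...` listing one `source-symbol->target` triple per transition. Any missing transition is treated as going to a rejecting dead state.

Build one automaton per condition and run them in lockstep. The first has 5 states tracking the count of `a`s modulo 5; the second has 5 states tracking whether the input so far still matches the prefix `bab`. A product state is a pair (one from each), accepting exactly when both do. Equivalent product states are then merged.
9 states suffice.
        a   b  
>  s0   s1  s2 
   s1   s1  s1 
   s2   s3  s1 
   s3   s1  s4 
 * s4   s5  s4 
   s5   s6  s5 
   s6   s7  s6 
   s7   s8  s7 
   s8   s4  s8 
(> = start, * = accepting)

start=s0; accept=s4; s0-a->s1; s0-b->s2; s1-a->s1; s1-b->s1; s2-a->s3; s2-b->s1; s3-a->s1; s3-b->s4; s4-a->s5; s4-b->s4; s5-a->s6; s5-b->s5; s6-a->s7; s6-b->s6; s7-a->s8; s7-b->s7; s8-a->s4; s8-b->s8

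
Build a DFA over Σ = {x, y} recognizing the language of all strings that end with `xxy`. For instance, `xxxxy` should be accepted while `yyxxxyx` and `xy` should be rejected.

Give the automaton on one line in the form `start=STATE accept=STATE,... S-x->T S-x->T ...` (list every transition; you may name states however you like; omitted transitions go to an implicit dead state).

Remember how much of `xxy` the current input suffix matches. State q0 means no match yet; q1 means the last symbol is `x`; q2 means the last 2 symbols are `xx`; q3 means the last 3 symbols are `xxy`. Only q3 accepts. On a mismatch, fall back to the longest proper suffix that is still a prefix of `xxy`.
        x   y  
>  q0   q1  q0 
   q1   q2  q0 
   q2   q2  q3 
 * q3   q1  q0 
(> = start, * = accepting)

start=q0 accept=q3 q0-x->q1 q0-y->q0 q1-x->q2 q1-y->q0 q2-x->q2 q2-y->q3 q3-x->q1 q3-y->q0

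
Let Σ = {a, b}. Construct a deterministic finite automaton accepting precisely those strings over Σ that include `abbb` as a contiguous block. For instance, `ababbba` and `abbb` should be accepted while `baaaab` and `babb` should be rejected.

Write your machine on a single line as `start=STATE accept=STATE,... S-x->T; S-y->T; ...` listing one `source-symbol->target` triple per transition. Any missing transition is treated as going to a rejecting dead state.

start=s0; accept=s4; s0-a->s1; s0-b->s0; s1-a->s1; s1-b->s2; s2-a->s1; s2-b->s3; s3-a->s1; s3-b->s4; s4-a->s4; s4-b->s4

States s0..s3 record the length of the longest prefix of `abbb` that matches the current input suffix. Reaching s4 means `abbb` has been seen, and we stay there forever. Accept from s4.
        a   b  
>  s0   s1  s0 
   s1   s1  s2 
   s2   s1  s3 
   s3   s1  s4 
 * s4   s4  s4 
(> = start, * = accepting)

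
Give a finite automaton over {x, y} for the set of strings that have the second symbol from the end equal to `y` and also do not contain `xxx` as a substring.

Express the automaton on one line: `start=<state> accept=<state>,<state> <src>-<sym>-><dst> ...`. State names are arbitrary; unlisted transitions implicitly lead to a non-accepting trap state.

Run two small machines in parallel and take their product. The first has 7 states tracking the last 2 symbols read; the second has 4 states tracking partial matches of the forbidden pattern `xxx`. A product state is a pair (one from each), accepting exactly when both do. After merging equivalent states the machine shrinks.
A 7-state machine:
       x  y 
>  A   B  C 
   B   D  C 
   C   E  F 
   D   G  C 
 * E   D  C 
 * F   E  F 
   G   G  G 
(> = start, * = accepting)

start=A accept=E,F A-x->B A-y->C B-x->D B-y->C C-x->E C-y->F D-x->G D-y->C E-x->D E-y->C F-x->E F-y->F G-x->G G-y->G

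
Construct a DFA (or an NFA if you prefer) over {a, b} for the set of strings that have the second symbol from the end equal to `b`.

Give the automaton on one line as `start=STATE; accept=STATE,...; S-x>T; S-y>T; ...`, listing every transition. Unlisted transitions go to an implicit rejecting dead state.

A DFA must remember the last 2 symbols (since which symbol is second-to-last isn't known until the input ends). Use one state per possible window of the last ≤2 symbols; accept from those whose window starts with `b`.
7 states suffice.
        a   b  
>  q0   q1  q2 
   q1   q3  q4 
   q2   q5  q6 
   q3   q3  q4 
   q4   q5  q6 
 * q5   q3  q4 
 * q6   q5  q6 
(> = start, * = accepting)

start=q0; accept=q5,q6; q0-a>q1; q0-b>q2; q1-a>q3; q1-b>q4; q2-a>q5; q2-b>q6; q3-a>q3; q3-b>q4; q4-a>q5; q4-b>q6; q5-a>q3; q5-b>q4; q6-a>q5; q6-b>q6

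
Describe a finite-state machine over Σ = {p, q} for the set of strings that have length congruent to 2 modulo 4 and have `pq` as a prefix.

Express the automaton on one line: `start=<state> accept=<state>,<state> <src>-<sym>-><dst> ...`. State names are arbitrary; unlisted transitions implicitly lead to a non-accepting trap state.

Build one automaton per condition and run them in lockstep. The first has 4 states tracking the input length modulo 4; the second has 4 states tracking whether the input so far still matches the prefix `pq`. A product state is a pair (one from each), accepting exactly when both do. After merging equivalent states the machine shrinks.
7 states suffice.
       p  q 
>  A   B  C 
   B   C  D 
   C   C  C 
 * D   E  E 
   E   F  F 
   F   G  G 
   G   D  D 
(> = start, * = accepting)

start=A accept=D A-p->B A-q->C B-p->C B-q->D C-p->C C-q->C D-p->E D-q->E E-p->F E-q->F F-p->G F-q->G G-p->D G-q->D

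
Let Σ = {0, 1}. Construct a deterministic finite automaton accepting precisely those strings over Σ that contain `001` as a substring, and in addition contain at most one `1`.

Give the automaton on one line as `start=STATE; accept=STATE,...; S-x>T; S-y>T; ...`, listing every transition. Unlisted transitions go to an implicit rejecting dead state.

Handle the two conditions separately and then intersect. The first has 4 states tracking whether and how much of `001` has been seen; the second has 3 states tracking the count of `1`s, saturating at 2. A product state is a pair (one from each), accepting exactly when both do. Equivalent product states are then merged.
A 5-state machine:
       0  1 
>  A   B  C 
   B   D  C 
   C   C  C 
   D   D  E 
 * E   E  C 
(> = start, * = accepting)

start=A; accept=E; A-0>B; A-1>C; B-0>D; B-1>C; C-0>C; C-1>C; D-0>D; D-1>E; E-0>E; E-1>C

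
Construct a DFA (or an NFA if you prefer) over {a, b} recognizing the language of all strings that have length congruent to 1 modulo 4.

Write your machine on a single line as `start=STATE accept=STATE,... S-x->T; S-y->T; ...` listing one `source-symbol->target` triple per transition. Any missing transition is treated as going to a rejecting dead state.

start=S0; accept=S1; S0-a->S1; S0-b->S1; S1-a->S2; S1-b->S2; S2-a->S3; S2-b->S3; S3-a->S0; S3-b->S0

Count input length modulo 4: every symbol advances one step around the cycle S0 → S1 → S2 → S3 → S0. Accept at S1.
        a   b  
>  S0   S1  S1 
 * S1   S2  S2 
   S2   S3  S3 
   S3   S0  S0 
(> = start, * = accepting)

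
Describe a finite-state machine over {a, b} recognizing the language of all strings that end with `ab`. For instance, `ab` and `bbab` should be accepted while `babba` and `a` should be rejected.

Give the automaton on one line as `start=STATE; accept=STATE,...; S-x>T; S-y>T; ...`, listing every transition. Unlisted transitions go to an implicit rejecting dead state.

start=q0; accept=q2; q0-a>q1; q0-b>q0; q1-a>q1; q1-b>q2; q2-a>q1; q2-b>q0

Remember how much of `ab` the current input suffix matches. State q0 means no match yet; q1 means the last symbol is `a`; q2 means the last 2 symbols are `ab`. Only q2 accepts. On a mismatch, fall back to the longest proper suffix that is still a prefix of `ab`.
        a   b  
>  q0   q1  q0 
   q1   q1  q2 
 * q2   q1  q0 
(> = start, * = accepting)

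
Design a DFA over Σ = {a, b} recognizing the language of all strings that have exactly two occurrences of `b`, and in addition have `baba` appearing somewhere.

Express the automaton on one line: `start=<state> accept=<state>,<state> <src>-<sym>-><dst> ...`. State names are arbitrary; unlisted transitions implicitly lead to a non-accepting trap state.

Handle the two conditions separately and then intersect. One (4 states) tracks the count of `b`s, saturating at 3; the other (5 states) tracks whether and how much of `baba` has been seen. Each combined state is a pair, one component from each; accept when both components accept. Minimizing collapses redundant product states.
With 6 states:
        a   b  
>  s0   s0  s1 
   s1   s2  s3 
   s2   s3  s4 
   s3   s3  s3 
   s4   s5  s3 
 * s5   s5  s3 
(> = start, * = accepting)

start=s0 accept=s5 s0-a->s0 s0-b->s1 s1-a->s2 s1-b->s3 s2-a->s3 s2-b->s4 s3-a->s3 s3-b->s3 s4-a->s5 s4-b->s3 s5-a->s5 s5-b->s3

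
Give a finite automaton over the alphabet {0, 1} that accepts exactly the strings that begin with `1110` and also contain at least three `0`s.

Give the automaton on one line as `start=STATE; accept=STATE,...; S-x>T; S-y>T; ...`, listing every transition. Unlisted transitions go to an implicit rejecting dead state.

Build one automaton per condition and run them in lockstep. The first has 6 states tracking whether the input so far still matches the prefix `1110`; the second has 5 states tracking the count of `0`s, saturating at 4. A product state is a pair (one from each), accepting exactly when both do.
13 states suffice.
          0    1  
>  q0     q1   q2 
   q1     q3   q1 
   q2     q1   q4 
   q3     q5   q3 
   q4     q1   q6 
   q5     q7   q5 
   q6     q8   q9 
   q7     q7   q7 
   q8    q10   q8 
   q9     q1   q9 
   q10   q11  q10 
 * q11   q12  q11 
 * q12   q12  q12 
(> = start, * = accepting)

start=q0; accept=q11,q12; q0-0>q1; q0-1>q2; q1-0>q3; q1-1>q1; q2-0>q1; q2-1>q4; q3-0>q5; q3-1>q3; q4-0>q1; q4-1>q6; q5-0>q7; q5-1>q5; q6-0>q8; q6-1>q9; q7-0>q7; q7-1>q7; q8-0>q10; q8-1>q8; q9-0>q1; q9-1>q9; q10-0>q11; q10-1>q10; q11-0>q12; q11-1>q11; q12-0>q12; q12-1>q12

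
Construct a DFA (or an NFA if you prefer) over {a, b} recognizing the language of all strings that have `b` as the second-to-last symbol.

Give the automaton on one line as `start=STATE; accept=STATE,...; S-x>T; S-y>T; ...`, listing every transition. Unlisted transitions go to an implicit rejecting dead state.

Because acceptance depends on a position counted from the end, the machine has to buffer the most recent 2 symbols. Make each state the string of the last up-to-2 symbols read; on input `x` shift the window left and append `x`. Accept when the buffered window has length 2 and begins with `b`.
A 7-state machine:
        a   b  
>  q0   q1  q2 
   q1   q3  q4 
   q2   q5  q6 
   q3   q3  q4 
   q4   q5  q6 
 * q5   q3  q4 
 * q6   q5  q6 
(> = start, * = accepting)

start=q0; accept=q5,q6; q0-a>q1; q0-b>q2; q1-a>q3; q1-b>q4; q2-a>q5; q2-b>q6; q3-a>q3; q3-b>q4; q4-a>q5; q4-b>q6; q5-a>q3; q5-b>q4; q6-a>q5; q6-b>q6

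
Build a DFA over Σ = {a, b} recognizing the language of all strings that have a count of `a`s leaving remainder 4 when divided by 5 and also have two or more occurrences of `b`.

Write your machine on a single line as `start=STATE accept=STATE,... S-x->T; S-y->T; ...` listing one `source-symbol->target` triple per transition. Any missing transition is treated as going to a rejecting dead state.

Run two small machines in parallel and take their product. The first has 5 states tracking the count of `a`s modulo 5; the second has 4 states tracking the count of `b`s, saturating at 3. A product state is a pair (one from each), accepting exactly when both do. Equivalent product states are then merged.
15 states suffice.
          a    b  
>  s0     s1   s2 
   s1     s3   s4 
   s2     s4   s5 
   s3     s6   s7 
   s4     s7   s8 
   s5     s8   s5 
   s6     s9  s10 
   s7    s10  s11 
   s8    s11   s8 
   s9     s0  s12 
   s10   s12  s13 
   s11   s13  s11 
   s12    s2  s14 
   s13   s14  s13 
 * s14    s5  s14 
(> = start, * = accepting)

start=s0; accept=s14; s0-a->s1; s0-b->s2; s1-a->s3; s1-b->s4; s2-a->s4; s2-b->s5; s3-a->s6; s3-b->s7; s4-a->s7; s4-b->s8; s5-a->s8; s5-b->s5; s6-a->s9; s6-b->s10; s7-a->s10; s7-b->s11; s8-a->s11; s8-b->s8; s9-a->s0; s9-b->s12; s10-a->s12; s10-b->s13; s11-a->s13; s11-b->s11; s12-a->s2; s12-b->s14; s13-a->s14; s13-b->s13; s14-a->s5; s14-b->s14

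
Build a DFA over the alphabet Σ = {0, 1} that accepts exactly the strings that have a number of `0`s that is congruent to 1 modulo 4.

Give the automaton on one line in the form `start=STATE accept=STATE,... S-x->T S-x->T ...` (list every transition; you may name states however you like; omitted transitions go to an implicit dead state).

Keep the running count of `0`s modulo 4: each `0` advances along the cycle q0 → q1 → q2 → q3 → q0 while other symbols loop. Accept at q1.
With 4 states:
        0   1  
>  q0   q1  q0 
 * q1   q2  q1 
   q2   q3  q2 
   q3   q0  q3 
(> = start, * = accepting)

start=q0 accept=q1 q0-0->q1 q0-1->q0 q1-0->q2 q1-1->q1 q2-0->q3 q2-1->q2 q3-0->q0 q3-1->q3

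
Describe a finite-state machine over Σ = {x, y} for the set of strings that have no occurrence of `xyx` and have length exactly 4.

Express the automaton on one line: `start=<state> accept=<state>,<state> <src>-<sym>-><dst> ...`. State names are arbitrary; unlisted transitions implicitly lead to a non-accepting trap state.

Build one automaton per condition and run them in lockstep. One (4 states) tracks partial matches of the forbidden pattern `xyx`; the other (6 states) tracks the input length, saturating at 5. Each combined state is a pair, one component from each; accept when both components accept. Minimizing collapses redundant product states.
10 states suffice.
        x   y  
>  S0   S1  S2 
   S1   S3  S4 
   S2   S3  S5 
   S3   S6  S7 
   S4   S8  S6 
   S5   S6  S6 
   S6   S9  S9 
   S7   S8  S9 
   S8   S8  S8 
 * S9   S8  S8 
(> = start, * = accepting)

start=S0 accept=S9 S0-x->S1 S0-y->S2 S1-x->S3 S1-y->S4 S2-x->S3 S2-y->S5 S3-x->S6 S3-y->S7 S4-x->S8 S4-y->S6 S5-x->S6 S5-y->S6 S6-x->S9 S6-y->S9 S7-x->S8 S7-y->S9 S8-x->S8 S8-y->S8 S9-x->S8 S9-y->S8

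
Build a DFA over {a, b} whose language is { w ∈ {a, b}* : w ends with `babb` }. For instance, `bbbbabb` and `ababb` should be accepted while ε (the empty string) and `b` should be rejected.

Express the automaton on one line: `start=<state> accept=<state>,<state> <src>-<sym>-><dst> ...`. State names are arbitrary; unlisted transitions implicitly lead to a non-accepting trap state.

start=q0 accept=q4 q0-a->q0 q0-b->q1 q1-a->q2 q1-b->q1 q2-a->q0 q2-b->q3 q3-a->q2 q3-b->q4 q4-a->q2 q4-b->q1

Remember how much of `babb` the current input suffix matches. State q0 means no match yet; q1 means the last symbol is `b`; q2 means the last 2 symbols are `ba`; q3 means the last 3 symbols are `bab`; q4 means the last 4 symbols are `babb`. Only q4 accepts. On a mismatch, fall back to the longest proper suffix that is still a prefix of `babb`.
A 5-state machine:
        a   b  
>  q0   q0  q1 
   q1   q2  q1 
   q2   q0  q3 
   q3   q2  q4 
 * q4   q2  q1 
(> = start, * = accepting)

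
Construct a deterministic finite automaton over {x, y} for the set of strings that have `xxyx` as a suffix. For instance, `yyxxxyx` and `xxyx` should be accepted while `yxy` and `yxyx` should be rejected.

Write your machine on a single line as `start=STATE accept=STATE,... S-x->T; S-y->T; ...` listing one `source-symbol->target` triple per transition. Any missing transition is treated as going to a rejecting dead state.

Let each state record the length of the longest suffix of the input read so far that is also a prefix of `xxyx`. s1 means the last symbol is `x`; s2 means the last 2 symbols are `xx`; s3 means the last 3 symbols are `xxy`; s4 means the last 4 symbols are `xxyx`. Accept only at s4, where the string currently ends in `xxyx`.
        x   y  
>  s0   s1  s0 
   s1   s2  s0 
   s2   s2  s3 
   s3   s4  s0 
 * s4   s2  s0 
(> = start, * = accepting)

start=s0; accept=s4; s0-x->s1; s0-y->s0; s1-x->s2; s1-y->s0; s2-x->s2; s2-y->s3; s3-x->s4; s3-y->s0; s4-x->s2; s4-y->s0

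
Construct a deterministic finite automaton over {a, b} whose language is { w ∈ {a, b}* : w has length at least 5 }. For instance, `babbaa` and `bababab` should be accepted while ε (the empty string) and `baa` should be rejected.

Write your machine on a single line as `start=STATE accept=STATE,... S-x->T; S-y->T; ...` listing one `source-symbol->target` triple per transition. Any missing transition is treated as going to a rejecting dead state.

We only need to distinguish lengths 0, 1, …, 5, and '>5'. Chain q0 → q1 → q2 → q3 → q4 → q5 → q6 on every symbol, with q6 looping. Accepting states: {q5, q6}.
A 7-state machine:
        a   b  
>  q0   q1  q1 
   q1   q2  q2 
   q2   q3  q3 
   q3   q4  q4 
   q4   q5  q5 
 * q5   q6  q6 
 * q6   q6  q6 
(> = start, * = accepting)

start=q0; accept=q5,q6; q0-a->q1; q0-b->q1; q1-a->q2; q1-b->q2; q2-a->q3; q2-b->q3; q3-a->q4; q3-b->q4; q4-a->q5; q4-b->q5; q5-a->q6; q5-b->q6; q6-a->q6; q6-b->q6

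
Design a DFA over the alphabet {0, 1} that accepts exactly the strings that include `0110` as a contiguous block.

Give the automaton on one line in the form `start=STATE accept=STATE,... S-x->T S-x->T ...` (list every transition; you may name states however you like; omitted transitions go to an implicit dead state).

start=s0 accept=s4 s0-0->s1 s0-1->s0 s1-0->s1 s1-1->s2 s2-0->s1 s2-1->s3 s3-0->s4 s3-1->s0 s4-0->s4 s4-1->s4

Track how much of `0110` has been matched so far: state s0 is no progress, s4 is the absorbing accept state reached once `0110` has occurred. Intermediate states record partial matches; on a mismatch, fall back to the longest reusable overlap.
5 states suffice.
        0   1  
>  s0   s1  s0 
   s1   s1  s2 
   s2   s1  s3 
   s3   s4  s0 
 * s4   s4  s4 
(> = start, * = accepting)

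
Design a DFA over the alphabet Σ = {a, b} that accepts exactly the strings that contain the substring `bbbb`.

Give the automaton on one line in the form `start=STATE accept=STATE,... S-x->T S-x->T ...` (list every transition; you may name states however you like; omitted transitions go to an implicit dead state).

start=q0 accept=q4 q0-a->q0 q0-b->q1 q1-a->q0 q1-b->q2 q2-a->q0 q2-b->q3 q3-a->q0 q3-b->q4 q4-a->q4 q4-b->q4

Track how much of `bbbb` has been matched so far: state q0 is no progress, q4 is the absorbing accept state reached once `bbbb` has occurred. Intermediate states record partial matches; on a mismatch, fall back to the longest reusable overlap.
        a   b  
>  q0   q0  q1 
   q1   q0  q2 
   q2   q0  q3 
   q3   q0  q4 
 * q4   q4  q4 
(> = start, * = accepting)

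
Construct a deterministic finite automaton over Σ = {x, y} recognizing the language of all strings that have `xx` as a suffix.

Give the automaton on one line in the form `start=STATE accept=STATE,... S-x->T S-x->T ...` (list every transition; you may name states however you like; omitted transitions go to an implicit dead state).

Let each state record the length of the longest suffix of the input read so far that is also a prefix of `xx`. q1 means the last symbol is `x`; q2 means the last 2 symbols are `xx`. Accept only at q2, where the string currently ends in `xx`.
A 3-state machine:
        x   y  
>  q0   q1  q0 
   q1   q2  q0 
 * q2   q2  q0 
(> = start, * = accepting)

start=q0 accept=q2 q0-x->q1 q0-y->q0 q1-x->q2 q1-y->q0 q2-x->q2 q2-y->q0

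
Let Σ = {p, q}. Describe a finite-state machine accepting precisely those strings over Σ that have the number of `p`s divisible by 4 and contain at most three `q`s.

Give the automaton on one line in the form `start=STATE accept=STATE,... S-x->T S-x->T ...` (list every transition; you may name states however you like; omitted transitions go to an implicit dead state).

Handle the two conditions separately and then intersect. The first has 4 states tracking the count of `p`s modulo 4; the second has 5 states tracking the count of `q`s, saturating at 4. A product state is a pair (one from each), accepting exactly when both do.
          p    q  
>* S0     S1   S2 
   S1     S3   S4 
 * S2     S4   S5 
   S3     S6   S7 
   S4     S7   S8 
 * S5     S8   S9 
   S6     S0  S10 
   S7    S10  S11 
   S8    S11  S12 
 * S9    S12  S13 
   S10    S2  S14 
   S11   S14  S15 
   S12   S15  S16 
   S13   S16  S13 
   S14    S5  S17 
   S15   S17  S18 
   S16   S18  S16 
   S17    S9  S19 
   S18   S19  S18 
   S19   S13  S19 
(> = start, * = accepting)

start=S0 accept=S0,S2,S5,S9 S0-p->S1 S0-q->S2 S1-p->S3 S1-q->S4 S2-p->S4 S2-q->S5 S3-p->S6 S3-q->S7 S4-p->S7 S4-q->S8 S5-p->S8 S5-q->S9 S6-p->S0 S6-q->S10 S7-p->S10 S7-q->S11 S8-p->S11 S8-q->S12 S9-p->S12 S9-q->S13 S10-p->S2 S10-q->S14 S11-p->S14 S11-q->S15 S12-p->S15 S12-q->S16 S13-p->S16 S13-q->S13 S14-p->S5 S14-q->S17 S15-p->S17 S15-q->S18 S16-p->S18 S16-q->S16 S17-p->S9 S17-q->S19 S18-p->S19 S18-q->S18 S19-p->S13 S19-q->S19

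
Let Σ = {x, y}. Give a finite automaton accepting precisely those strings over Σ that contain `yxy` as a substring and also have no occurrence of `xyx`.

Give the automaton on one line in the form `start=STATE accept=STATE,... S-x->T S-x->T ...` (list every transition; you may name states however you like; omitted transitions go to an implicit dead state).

start=s0 accept=s6,s7,s8 s0-x->s1 s0-y->s2 s1-x->s1 s1-y->s3 s2-x->s4 s2-y->s2 s3-x->s5 s3-y->s2 s4-x->s1 s4-y->s6 s5-x->s5 s5-y->s5 s6-x->s5 s6-y->s7 s7-x->s8 s7-y->s7 s8-x->s8 s8-y->s6

Run two small machines in parallel and take their product. The first has 4 states tracking whether and how much of `yxy` has been seen; the second has 4 states tracking partial matches of the forbidden pattern `xyx`. A product state is a pair (one from each), accepting exactly when both do. Equivalent product states are then merged.
        x   y  
>  s0   s1  s2 
   s1   s1  s3 
   s2   s4  s2 
   s3   s5  s2 
   s4   s1  s6 
   s5   s5  s5 
 * s6   s5  s7 
 * s7   s8  s7 
 * s8   s8  s6 
(> = start, * = accepting)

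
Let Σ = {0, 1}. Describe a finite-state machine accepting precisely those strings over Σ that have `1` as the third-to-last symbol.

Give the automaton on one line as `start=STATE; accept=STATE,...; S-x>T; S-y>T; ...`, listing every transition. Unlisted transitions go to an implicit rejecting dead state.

start=q0; accept=q11,q12,q13,q14; q0-0>q1; q0-1>q2; q1-0>q3; q1-1>q4; q2-0>q5; q2-1>q6; q3-0>q7; q3-1>q8; q4-0>q9; q4-1>q10; q5-0>q11; q5-1>q12; q6-0>q13; q6-1>q14; q7-0>q7; q7-1>q8; q8-0>q9; q8-1>q10; q9-0>q11; q9-1>q12; q10-0>q13; q10-1>q14; q11-0>q7; q11-1>q8; q12-0>q9; q12-1>q10; q13-0>q11; q13-1>q12; q14-0>q13; q14-1>q14

A DFA must remember the last 3 symbols (since which symbol is third-to-last isn't known until the input ends). Use one state per possible window of the last ≤3 symbols; accept from those whose window starts with `1`.
A 15-state machine:
          0    1  
>  q0     q1   q2 
   q1     q3   q4 
   q2     q5   q6 
   q3     q7   q8 
   q4     q9  q10 
   q5    q11  q12 
   q6    q13  q14 
   q7     q7   q8 
   q8     q9  q10 
   q9    q11  q12 
   q10   q13  q14 
 * q11    q7   q8 
 * q12    q9  q10 
 * q13   q11  q12 
 * q14   q13  q14 
(> = start, * = accepting)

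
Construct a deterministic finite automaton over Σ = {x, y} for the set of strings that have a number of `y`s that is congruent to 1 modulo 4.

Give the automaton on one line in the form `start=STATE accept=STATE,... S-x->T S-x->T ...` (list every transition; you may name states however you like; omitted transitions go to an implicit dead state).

Keep the running count of `y`s modulo 4: each `y` advances along the cycle s0 → s1 → s2 → s3 → s0 while other symbols loop. Accept at s1.
A 4-state machine:
        x   y  
>  s0   s0  s1 
 * s1   s1  s2 
   s2   s2  s3 
   s3   s3  s0 
(> = start, * = accepting)

start=s0 accept=s1 s0-x->s0 s0-y->s1 s1-x->s1 s1-y->s2 s2-x->s2 s2-y->s3 s3-x->s3 s3-y->s0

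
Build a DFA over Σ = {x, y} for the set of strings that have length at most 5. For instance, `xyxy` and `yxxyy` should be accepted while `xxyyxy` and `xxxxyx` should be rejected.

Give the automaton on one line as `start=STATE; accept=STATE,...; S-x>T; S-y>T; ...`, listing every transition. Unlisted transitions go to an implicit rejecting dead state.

We only need to distinguish lengths 0, 1, …, 5, and '>5'. Chain q0 → q1 → q2 → q3 → q4 → q5 → q6 on every symbol, with q6 looping. Accepting states: {q0, q1, q2, q3, q4, q5}.
7 states suffice.
        x   y  
>* q0   q1  q1 
 * q1   q2  q2 
 * q2   q3  q3 
 * q3   q4  q4 
 * q4   q5  q5 
 * q5   q6  q6 
   q6   q6  q6 
(> = start, * = accepting)

start=q0; accept=q0,q1,q2,q3,q4,q5; q0-x>q1; q0-y>q1; q1-x>q2; q1-y>q2; q2-x>q3; q2-y>q3; q3-x>q4; q3-y>q4; q4-x>q5; q4-y>q5; q5-x>q6; q5-y>q6; q6-x>q6; q6-y>q6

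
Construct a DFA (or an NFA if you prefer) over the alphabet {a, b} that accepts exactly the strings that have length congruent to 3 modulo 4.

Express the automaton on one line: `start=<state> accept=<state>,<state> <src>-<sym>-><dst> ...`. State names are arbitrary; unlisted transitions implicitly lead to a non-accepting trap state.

start=q0 accept=q3 q0-a->q1 q0-b->q1 q1-a->q2 q1-b->q2 q2-a->q3 q2-b->q3 q3-a->q0 q3-b->q0

Count input length modulo 4: every symbol advances one step around the cycle q0 → q1 → q2 → q3 → q0. Accept at q3.
With 4 states:
        a   b  
>  q0   q1  q1 
   q1   q2  q2 
   q2   q3  q3 
 * q3   q0  q0 
(> = start, * = accepting)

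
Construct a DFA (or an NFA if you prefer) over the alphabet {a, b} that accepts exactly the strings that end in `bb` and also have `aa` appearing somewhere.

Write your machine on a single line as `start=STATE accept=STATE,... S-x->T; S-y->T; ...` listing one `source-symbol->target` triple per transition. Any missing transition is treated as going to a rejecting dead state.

start=s0; accept=s6; s0-a->s1; s0-b->s2; s1-a->s3; s1-b->s2; s2-a->s1; s2-b->s4; s3-a->s3; s3-b->s5; s4-a->s1; s4-b->s4; s5-a->s3; s5-b->s6; s6-a->s3; s6-b->s6

Run two small machines in parallel and take their product. One (3 states) tracks how much of the suffix `bb` has currently been matched; the other (3 states) tracks whether and how much of `aa` has been seen. Each combined state is a pair, one component from each; accept when both components accept.
7 states suffice.
        a   b  
>  s0   s1  s2 
   s1   s3  s2 
   s2   s1  s4 
   s3   s3  s5 
   s4   s1  s4 
   s5   s3  s6 
 * s6   s3  s6 
(> = start, * = accepting)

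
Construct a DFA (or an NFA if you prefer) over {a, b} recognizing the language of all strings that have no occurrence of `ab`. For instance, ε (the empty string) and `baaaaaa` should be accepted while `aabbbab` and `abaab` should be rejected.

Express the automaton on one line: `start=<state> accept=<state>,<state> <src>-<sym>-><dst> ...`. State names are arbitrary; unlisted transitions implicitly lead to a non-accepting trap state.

start=q0 accept=q0,q1 q0-a->q1 q0-b->q0 q1-a->q1 q1-b->q2 q2-a->q2 q2-b->q2

Track partial matches of the forbidden pattern `ab`. State q2 is a dead state reached once `ab` has occurred; every other state accepts. q0 means no part of `ab` is currently matched.
With 3 states:
        a   b  
>* q0   q1  q0 
 * q1   q1  q2 
   q2   q2  q2 
(> = start, * = accepting)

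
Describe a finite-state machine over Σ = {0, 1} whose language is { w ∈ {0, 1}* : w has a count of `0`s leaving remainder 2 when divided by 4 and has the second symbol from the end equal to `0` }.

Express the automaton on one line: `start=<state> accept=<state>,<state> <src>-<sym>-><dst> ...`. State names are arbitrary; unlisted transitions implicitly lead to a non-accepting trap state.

Build one automaton per condition and run them in lockstep. The first has 4 states tracking the count of `0`s modulo 4; the second has 7 states tracking the last 2 symbols read. A product state is a pair (one from each), accepting exactly when both do. After merging equivalent states the machine shrinks.
An 8-state machine:
        0   1  
>  q0   q1  q0 
   q1   q2  q3 
 * q2   q4  q5 
   q3   q6  q3 
   q4   q0  q4 
 * q5   q4  q7 
   q6   q4  q5 
   q7   q4  q7 
(> = start, * = accepting)

start=q0 accept=q2,q5 q0-0->q1 q0-1->q0 q1-0->q2 q1-1->q3 q2-0->q4 q2-1->q5 q3-0->q6 q3-1->q3 q4-0->q0 q4-1->q4 q5-0->q4 q5-1->q7 q6-0->q4 q6-1->q5 q7-0->q4 q7-1->q7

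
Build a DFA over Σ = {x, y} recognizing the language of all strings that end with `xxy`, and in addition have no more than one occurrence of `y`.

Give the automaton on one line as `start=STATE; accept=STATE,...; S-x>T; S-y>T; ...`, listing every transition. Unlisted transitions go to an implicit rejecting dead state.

Run two small machines in parallel and take their product. One (4 states) tracks how much of the suffix `xxy` has currently been matched; the other (3 states) tracks the count of `y`s, saturating at 2. Each combined state is a pair, one component from each; accept when both components accept. After merging equivalent states the machine shrinks.
5 states suffice.
       x  y 
>  A   B  C 
   B   D  C 
   C   C  C 
   D   D  E 
 * E   C  C 
(> = start, * = accepting)

start=A; accept=E; A-x>B; A-y>C; B-x>D; B-y>C; C-x>C; C-y>C; D-x>D; D-y>E; E-x>C; E-y>C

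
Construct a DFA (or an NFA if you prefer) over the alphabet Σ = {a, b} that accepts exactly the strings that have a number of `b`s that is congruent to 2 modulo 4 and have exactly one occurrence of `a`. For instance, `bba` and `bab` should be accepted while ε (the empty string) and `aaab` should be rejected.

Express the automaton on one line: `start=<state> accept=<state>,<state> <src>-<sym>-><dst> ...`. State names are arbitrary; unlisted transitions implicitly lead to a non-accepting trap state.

Run two small machines in parallel and take their product. One (4 states) tracks the count of `b`s modulo 4; the other (3 states) tracks the count of `a`s, saturating at 2. Each combined state is a pair, one component from each; accept when both components accept. Equivalent product states are then merged.
9 states suffice.
        a   b  
>  S0   S1  S2 
   S1   S3  S4 
   S2   S4  S5 
   S3   S3  S3 
   S4   S3  S6 
   S5   S6  S7 
 * S6   S3  S8 
   S7   S8  S0 
   S8   S3  S1 
(> = start, * = accepting)

start=S0 accept=S6 S0-a->S1 S0-b->S2 S1-a->S3 S1-b->S4 S2-a->S4 S2-b->S5 S3-a->S3 S3-b->S3 S4-a->S3 S4-b->S6 S5-a->S6 S5-b->S7 S6-a->S3 S6-b->S8 S7-a->S8 S7-b->S0 S8-a->S3 S8-b->S1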